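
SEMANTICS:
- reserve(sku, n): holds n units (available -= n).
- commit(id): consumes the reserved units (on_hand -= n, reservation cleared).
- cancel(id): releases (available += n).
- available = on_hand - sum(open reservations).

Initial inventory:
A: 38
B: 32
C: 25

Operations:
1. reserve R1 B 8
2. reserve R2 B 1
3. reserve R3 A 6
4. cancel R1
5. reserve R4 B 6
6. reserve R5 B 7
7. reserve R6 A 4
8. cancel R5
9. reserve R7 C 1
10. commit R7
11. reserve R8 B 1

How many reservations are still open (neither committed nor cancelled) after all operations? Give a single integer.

Answer: 5

Derivation:
Step 1: reserve R1 B 8 -> on_hand[A=38 B=32 C=25] avail[A=38 B=24 C=25] open={R1}
Step 2: reserve R2 B 1 -> on_hand[A=38 B=32 C=25] avail[A=38 B=23 C=25] open={R1,R2}
Step 3: reserve R3 A 6 -> on_hand[A=38 B=32 C=25] avail[A=32 B=23 C=25] open={R1,R2,R3}
Step 4: cancel R1 -> on_hand[A=38 B=32 C=25] avail[A=32 B=31 C=25] open={R2,R3}
Step 5: reserve R4 B 6 -> on_hand[A=38 B=32 C=25] avail[A=32 B=25 C=25] open={R2,R3,R4}
Step 6: reserve R5 B 7 -> on_hand[A=38 B=32 C=25] avail[A=32 B=18 C=25] open={R2,R3,R4,R5}
Step 7: reserve R6 A 4 -> on_hand[A=38 B=32 C=25] avail[A=28 B=18 C=25] open={R2,R3,R4,R5,R6}
Step 8: cancel R5 -> on_hand[A=38 B=32 C=25] avail[A=28 B=25 C=25] open={R2,R3,R4,R6}
Step 9: reserve R7 C 1 -> on_hand[A=38 B=32 C=25] avail[A=28 B=25 C=24] open={R2,R3,R4,R6,R7}
Step 10: commit R7 -> on_hand[A=38 B=32 C=24] avail[A=28 B=25 C=24] open={R2,R3,R4,R6}
Step 11: reserve R8 B 1 -> on_hand[A=38 B=32 C=24] avail[A=28 B=24 C=24] open={R2,R3,R4,R6,R8}
Open reservations: ['R2', 'R3', 'R4', 'R6', 'R8'] -> 5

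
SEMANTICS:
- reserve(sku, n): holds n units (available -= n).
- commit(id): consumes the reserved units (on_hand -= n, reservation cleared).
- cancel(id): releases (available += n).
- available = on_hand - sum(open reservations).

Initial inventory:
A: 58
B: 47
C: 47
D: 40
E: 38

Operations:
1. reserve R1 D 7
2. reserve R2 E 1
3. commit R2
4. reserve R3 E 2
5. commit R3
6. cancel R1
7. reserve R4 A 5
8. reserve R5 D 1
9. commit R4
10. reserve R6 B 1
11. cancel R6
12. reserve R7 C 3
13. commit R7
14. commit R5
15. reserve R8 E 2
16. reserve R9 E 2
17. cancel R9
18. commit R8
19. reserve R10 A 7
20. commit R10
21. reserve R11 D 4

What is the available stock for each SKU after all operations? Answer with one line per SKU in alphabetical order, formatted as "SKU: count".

Answer: A: 46
B: 47
C: 44
D: 35
E: 33

Derivation:
Step 1: reserve R1 D 7 -> on_hand[A=58 B=47 C=47 D=40 E=38] avail[A=58 B=47 C=47 D=33 E=38] open={R1}
Step 2: reserve R2 E 1 -> on_hand[A=58 B=47 C=47 D=40 E=38] avail[A=58 B=47 C=47 D=33 E=37] open={R1,R2}
Step 3: commit R2 -> on_hand[A=58 B=47 C=47 D=40 E=37] avail[A=58 B=47 C=47 D=33 E=37] open={R1}
Step 4: reserve R3 E 2 -> on_hand[A=58 B=47 C=47 D=40 E=37] avail[A=58 B=47 C=47 D=33 E=35] open={R1,R3}
Step 5: commit R3 -> on_hand[A=58 B=47 C=47 D=40 E=35] avail[A=58 B=47 C=47 D=33 E=35] open={R1}
Step 6: cancel R1 -> on_hand[A=58 B=47 C=47 D=40 E=35] avail[A=58 B=47 C=47 D=40 E=35] open={}
Step 7: reserve R4 A 5 -> on_hand[A=58 B=47 C=47 D=40 E=35] avail[A=53 B=47 C=47 D=40 E=35] open={R4}
Step 8: reserve R5 D 1 -> on_hand[A=58 B=47 C=47 D=40 E=35] avail[A=53 B=47 C=47 D=39 E=35] open={R4,R5}
Step 9: commit R4 -> on_hand[A=53 B=47 C=47 D=40 E=35] avail[A=53 B=47 C=47 D=39 E=35] open={R5}
Step 10: reserve R6 B 1 -> on_hand[A=53 B=47 C=47 D=40 E=35] avail[A=53 B=46 C=47 D=39 E=35] open={R5,R6}
Step 11: cancel R6 -> on_hand[A=53 B=47 C=47 D=40 E=35] avail[A=53 B=47 C=47 D=39 E=35] open={R5}
Step 12: reserve R7 C 3 -> on_hand[A=53 B=47 C=47 D=40 E=35] avail[A=53 B=47 C=44 D=39 E=35] open={R5,R7}
Step 13: commit R7 -> on_hand[A=53 B=47 C=44 D=40 E=35] avail[A=53 B=47 C=44 D=39 E=35] open={R5}
Step 14: commit R5 -> on_hand[A=53 B=47 C=44 D=39 E=35] avail[A=53 B=47 C=44 D=39 E=35] open={}
Step 15: reserve R8 E 2 -> on_hand[A=53 B=47 C=44 D=39 E=35] avail[A=53 B=47 C=44 D=39 E=33] open={R8}
Step 16: reserve R9 E 2 -> on_hand[A=53 B=47 C=44 D=39 E=35] avail[A=53 B=47 C=44 D=39 E=31] open={R8,R9}
Step 17: cancel R9 -> on_hand[A=53 B=47 C=44 D=39 E=35] avail[A=53 B=47 C=44 D=39 E=33] open={R8}
Step 18: commit R8 -> on_hand[A=53 B=47 C=44 D=39 E=33] avail[A=53 B=47 C=44 D=39 E=33] open={}
Step 19: reserve R10 A 7 -> on_hand[A=53 B=47 C=44 D=39 E=33] avail[A=46 B=47 C=44 D=39 E=33] open={R10}
Step 20: commit R10 -> on_hand[A=46 B=47 C=44 D=39 E=33] avail[A=46 B=47 C=44 D=39 E=33] open={}
Step 21: reserve R11 D 4 -> on_hand[A=46 B=47 C=44 D=39 E=33] avail[A=46 B=47 C=44 D=35 E=33] open={R11}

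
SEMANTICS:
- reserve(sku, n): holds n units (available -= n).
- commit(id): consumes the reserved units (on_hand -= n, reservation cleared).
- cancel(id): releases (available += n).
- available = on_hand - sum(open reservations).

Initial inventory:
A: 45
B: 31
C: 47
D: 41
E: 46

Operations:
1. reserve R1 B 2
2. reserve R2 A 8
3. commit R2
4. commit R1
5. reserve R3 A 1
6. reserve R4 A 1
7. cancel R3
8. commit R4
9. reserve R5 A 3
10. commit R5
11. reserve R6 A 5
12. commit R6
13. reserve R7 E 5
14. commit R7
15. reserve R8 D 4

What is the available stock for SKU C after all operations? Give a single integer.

Answer: 47

Derivation:
Step 1: reserve R1 B 2 -> on_hand[A=45 B=31 C=47 D=41 E=46] avail[A=45 B=29 C=47 D=41 E=46] open={R1}
Step 2: reserve R2 A 8 -> on_hand[A=45 B=31 C=47 D=41 E=46] avail[A=37 B=29 C=47 D=41 E=46] open={R1,R2}
Step 3: commit R2 -> on_hand[A=37 B=31 C=47 D=41 E=46] avail[A=37 B=29 C=47 D=41 E=46] open={R1}
Step 4: commit R1 -> on_hand[A=37 B=29 C=47 D=41 E=46] avail[A=37 B=29 C=47 D=41 E=46] open={}
Step 5: reserve R3 A 1 -> on_hand[A=37 B=29 C=47 D=41 E=46] avail[A=36 B=29 C=47 D=41 E=46] open={R3}
Step 6: reserve R4 A 1 -> on_hand[A=37 B=29 C=47 D=41 E=46] avail[A=35 B=29 C=47 D=41 E=46] open={R3,R4}
Step 7: cancel R3 -> on_hand[A=37 B=29 C=47 D=41 E=46] avail[A=36 B=29 C=47 D=41 E=46] open={R4}
Step 8: commit R4 -> on_hand[A=36 B=29 C=47 D=41 E=46] avail[A=36 B=29 C=47 D=41 E=46] open={}
Step 9: reserve R5 A 3 -> on_hand[A=36 B=29 C=47 D=41 E=46] avail[A=33 B=29 C=47 D=41 E=46] open={R5}
Step 10: commit R5 -> on_hand[A=33 B=29 C=47 D=41 E=46] avail[A=33 B=29 C=47 D=41 E=46] open={}
Step 11: reserve R6 A 5 -> on_hand[A=33 B=29 C=47 D=41 E=46] avail[A=28 B=29 C=47 D=41 E=46] open={R6}
Step 12: commit R6 -> on_hand[A=28 B=29 C=47 D=41 E=46] avail[A=28 B=29 C=47 D=41 E=46] open={}
Step 13: reserve R7 E 5 -> on_hand[A=28 B=29 C=47 D=41 E=46] avail[A=28 B=29 C=47 D=41 E=41] open={R7}
Step 14: commit R7 -> on_hand[A=28 B=29 C=47 D=41 E=41] avail[A=28 B=29 C=47 D=41 E=41] open={}
Step 15: reserve R8 D 4 -> on_hand[A=28 B=29 C=47 D=41 E=41] avail[A=28 B=29 C=47 D=37 E=41] open={R8}
Final available[C] = 47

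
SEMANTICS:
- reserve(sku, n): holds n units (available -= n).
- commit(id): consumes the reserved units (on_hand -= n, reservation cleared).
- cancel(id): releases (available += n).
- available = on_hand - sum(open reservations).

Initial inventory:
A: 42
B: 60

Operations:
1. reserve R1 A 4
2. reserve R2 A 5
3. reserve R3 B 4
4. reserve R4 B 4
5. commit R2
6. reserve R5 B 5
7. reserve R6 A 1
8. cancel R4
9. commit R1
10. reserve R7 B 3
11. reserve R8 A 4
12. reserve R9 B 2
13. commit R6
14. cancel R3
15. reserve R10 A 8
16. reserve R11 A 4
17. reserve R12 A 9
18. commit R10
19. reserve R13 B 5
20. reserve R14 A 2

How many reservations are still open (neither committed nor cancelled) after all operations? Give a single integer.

Step 1: reserve R1 A 4 -> on_hand[A=42 B=60] avail[A=38 B=60] open={R1}
Step 2: reserve R2 A 5 -> on_hand[A=42 B=60] avail[A=33 B=60] open={R1,R2}
Step 3: reserve R3 B 4 -> on_hand[A=42 B=60] avail[A=33 B=56] open={R1,R2,R3}
Step 4: reserve R4 B 4 -> on_hand[A=42 B=60] avail[A=33 B=52] open={R1,R2,R3,R4}
Step 5: commit R2 -> on_hand[A=37 B=60] avail[A=33 B=52] open={R1,R3,R4}
Step 6: reserve R5 B 5 -> on_hand[A=37 B=60] avail[A=33 B=47] open={R1,R3,R4,R5}
Step 7: reserve R6 A 1 -> on_hand[A=37 B=60] avail[A=32 B=47] open={R1,R3,R4,R5,R6}
Step 8: cancel R4 -> on_hand[A=37 B=60] avail[A=32 B=51] open={R1,R3,R5,R6}
Step 9: commit R1 -> on_hand[A=33 B=60] avail[A=32 B=51] open={R3,R5,R6}
Step 10: reserve R7 B 3 -> on_hand[A=33 B=60] avail[A=32 B=48] open={R3,R5,R6,R7}
Step 11: reserve R8 A 4 -> on_hand[A=33 B=60] avail[A=28 B=48] open={R3,R5,R6,R7,R8}
Step 12: reserve R9 B 2 -> on_hand[A=33 B=60] avail[A=28 B=46] open={R3,R5,R6,R7,R8,R9}
Step 13: commit R6 -> on_hand[A=32 B=60] avail[A=28 B=46] open={R3,R5,R7,R8,R9}
Step 14: cancel R3 -> on_hand[A=32 B=60] avail[A=28 B=50] open={R5,R7,R8,R9}
Step 15: reserve R10 A 8 -> on_hand[A=32 B=60] avail[A=20 B=50] open={R10,R5,R7,R8,R9}
Step 16: reserve R11 A 4 -> on_hand[A=32 B=60] avail[A=16 B=50] open={R10,R11,R5,R7,R8,R9}
Step 17: reserve R12 A 9 -> on_hand[A=32 B=60] avail[A=7 B=50] open={R10,R11,R12,R5,R7,R8,R9}
Step 18: commit R10 -> on_hand[A=24 B=60] avail[A=7 B=50] open={R11,R12,R5,R7,R8,R9}
Step 19: reserve R13 B 5 -> on_hand[A=24 B=60] avail[A=7 B=45] open={R11,R12,R13,R5,R7,R8,R9}
Step 20: reserve R14 A 2 -> on_hand[A=24 B=60] avail[A=5 B=45] open={R11,R12,R13,R14,R5,R7,R8,R9}
Open reservations: ['R11', 'R12', 'R13', 'R14', 'R5', 'R7', 'R8', 'R9'] -> 8

Answer: 8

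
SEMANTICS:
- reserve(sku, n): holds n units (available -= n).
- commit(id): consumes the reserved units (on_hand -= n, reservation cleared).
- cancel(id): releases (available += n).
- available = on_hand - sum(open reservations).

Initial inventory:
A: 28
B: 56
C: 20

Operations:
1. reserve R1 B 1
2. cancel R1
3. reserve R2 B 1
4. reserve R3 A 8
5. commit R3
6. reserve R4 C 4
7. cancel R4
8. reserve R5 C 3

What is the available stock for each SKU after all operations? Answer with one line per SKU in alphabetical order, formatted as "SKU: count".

Step 1: reserve R1 B 1 -> on_hand[A=28 B=56 C=20] avail[A=28 B=55 C=20] open={R1}
Step 2: cancel R1 -> on_hand[A=28 B=56 C=20] avail[A=28 B=56 C=20] open={}
Step 3: reserve R2 B 1 -> on_hand[A=28 B=56 C=20] avail[A=28 B=55 C=20] open={R2}
Step 4: reserve R3 A 8 -> on_hand[A=28 B=56 C=20] avail[A=20 B=55 C=20] open={R2,R3}
Step 5: commit R3 -> on_hand[A=20 B=56 C=20] avail[A=20 B=55 C=20] open={R2}
Step 6: reserve R4 C 4 -> on_hand[A=20 B=56 C=20] avail[A=20 B=55 C=16] open={R2,R4}
Step 7: cancel R4 -> on_hand[A=20 B=56 C=20] avail[A=20 B=55 C=20] open={R2}
Step 8: reserve R5 C 3 -> on_hand[A=20 B=56 C=20] avail[A=20 B=55 C=17] open={R2,R5}

Answer: A: 20
B: 55
C: 17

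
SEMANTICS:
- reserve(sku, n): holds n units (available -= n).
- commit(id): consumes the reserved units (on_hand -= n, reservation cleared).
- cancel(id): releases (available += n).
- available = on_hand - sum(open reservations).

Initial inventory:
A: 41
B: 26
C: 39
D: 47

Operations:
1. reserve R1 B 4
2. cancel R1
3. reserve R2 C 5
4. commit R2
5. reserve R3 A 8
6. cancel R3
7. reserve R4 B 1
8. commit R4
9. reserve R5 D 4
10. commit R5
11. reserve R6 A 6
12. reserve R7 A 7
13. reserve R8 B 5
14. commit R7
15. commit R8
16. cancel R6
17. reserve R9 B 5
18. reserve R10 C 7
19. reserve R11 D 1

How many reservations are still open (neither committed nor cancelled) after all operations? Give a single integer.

Answer: 3

Derivation:
Step 1: reserve R1 B 4 -> on_hand[A=41 B=26 C=39 D=47] avail[A=41 B=22 C=39 D=47] open={R1}
Step 2: cancel R1 -> on_hand[A=41 B=26 C=39 D=47] avail[A=41 B=26 C=39 D=47] open={}
Step 3: reserve R2 C 5 -> on_hand[A=41 B=26 C=39 D=47] avail[A=41 B=26 C=34 D=47] open={R2}
Step 4: commit R2 -> on_hand[A=41 B=26 C=34 D=47] avail[A=41 B=26 C=34 D=47] open={}
Step 5: reserve R3 A 8 -> on_hand[A=41 B=26 C=34 D=47] avail[A=33 B=26 C=34 D=47] open={R3}
Step 6: cancel R3 -> on_hand[A=41 B=26 C=34 D=47] avail[A=41 B=26 C=34 D=47] open={}
Step 7: reserve R4 B 1 -> on_hand[A=41 B=26 C=34 D=47] avail[A=41 B=25 C=34 D=47] open={R4}
Step 8: commit R4 -> on_hand[A=41 B=25 C=34 D=47] avail[A=41 B=25 C=34 D=47] open={}
Step 9: reserve R5 D 4 -> on_hand[A=41 B=25 C=34 D=47] avail[A=41 B=25 C=34 D=43] open={R5}
Step 10: commit R5 -> on_hand[A=41 B=25 C=34 D=43] avail[A=41 B=25 C=34 D=43] open={}
Step 11: reserve R6 A 6 -> on_hand[A=41 B=25 C=34 D=43] avail[A=35 B=25 C=34 D=43] open={R6}
Step 12: reserve R7 A 7 -> on_hand[A=41 B=25 C=34 D=43] avail[A=28 B=25 C=34 D=43] open={R6,R7}
Step 13: reserve R8 B 5 -> on_hand[A=41 B=25 C=34 D=43] avail[A=28 B=20 C=34 D=43] open={R6,R7,R8}
Step 14: commit R7 -> on_hand[A=34 B=25 C=34 D=43] avail[A=28 B=20 C=34 D=43] open={R6,R8}
Step 15: commit R8 -> on_hand[A=34 B=20 C=34 D=43] avail[A=28 B=20 C=34 D=43] open={R6}
Step 16: cancel R6 -> on_hand[A=34 B=20 C=34 D=43] avail[A=34 B=20 C=34 D=43] open={}
Step 17: reserve R9 B 5 -> on_hand[A=34 B=20 C=34 D=43] avail[A=34 B=15 C=34 D=43] open={R9}
Step 18: reserve R10 C 7 -> on_hand[A=34 B=20 C=34 D=43] avail[A=34 B=15 C=27 D=43] open={R10,R9}
Step 19: reserve R11 D 1 -> on_hand[A=34 B=20 C=34 D=43] avail[A=34 B=15 C=27 D=42] open={R10,R11,R9}
Open reservations: ['R10', 'R11', 'R9'] -> 3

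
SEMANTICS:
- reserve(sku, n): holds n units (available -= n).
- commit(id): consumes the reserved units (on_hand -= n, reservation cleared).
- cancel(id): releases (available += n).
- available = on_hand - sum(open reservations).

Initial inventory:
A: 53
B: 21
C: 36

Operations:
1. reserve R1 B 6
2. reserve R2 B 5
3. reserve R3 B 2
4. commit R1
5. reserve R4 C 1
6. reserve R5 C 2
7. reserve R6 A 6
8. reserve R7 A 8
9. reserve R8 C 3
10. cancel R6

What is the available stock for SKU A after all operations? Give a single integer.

Step 1: reserve R1 B 6 -> on_hand[A=53 B=21 C=36] avail[A=53 B=15 C=36] open={R1}
Step 2: reserve R2 B 5 -> on_hand[A=53 B=21 C=36] avail[A=53 B=10 C=36] open={R1,R2}
Step 3: reserve R3 B 2 -> on_hand[A=53 B=21 C=36] avail[A=53 B=8 C=36] open={R1,R2,R3}
Step 4: commit R1 -> on_hand[A=53 B=15 C=36] avail[A=53 B=8 C=36] open={R2,R3}
Step 5: reserve R4 C 1 -> on_hand[A=53 B=15 C=36] avail[A=53 B=8 C=35] open={R2,R3,R4}
Step 6: reserve R5 C 2 -> on_hand[A=53 B=15 C=36] avail[A=53 B=8 C=33] open={R2,R3,R4,R5}
Step 7: reserve R6 A 6 -> on_hand[A=53 B=15 C=36] avail[A=47 B=8 C=33] open={R2,R3,R4,R5,R6}
Step 8: reserve R7 A 8 -> on_hand[A=53 B=15 C=36] avail[A=39 B=8 C=33] open={R2,R3,R4,R5,R6,R7}
Step 9: reserve R8 C 3 -> on_hand[A=53 B=15 C=36] avail[A=39 B=8 C=30] open={R2,R3,R4,R5,R6,R7,R8}
Step 10: cancel R6 -> on_hand[A=53 B=15 C=36] avail[A=45 B=8 C=30] open={R2,R3,R4,R5,R7,R8}
Final available[A] = 45

Answer: 45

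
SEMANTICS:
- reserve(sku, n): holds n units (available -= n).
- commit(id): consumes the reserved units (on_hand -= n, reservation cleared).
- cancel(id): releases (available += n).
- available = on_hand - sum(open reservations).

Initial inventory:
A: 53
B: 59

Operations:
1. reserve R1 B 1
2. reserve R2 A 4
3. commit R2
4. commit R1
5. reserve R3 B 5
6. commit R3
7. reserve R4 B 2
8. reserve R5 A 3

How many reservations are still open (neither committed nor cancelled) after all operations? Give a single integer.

Step 1: reserve R1 B 1 -> on_hand[A=53 B=59] avail[A=53 B=58] open={R1}
Step 2: reserve R2 A 4 -> on_hand[A=53 B=59] avail[A=49 B=58] open={R1,R2}
Step 3: commit R2 -> on_hand[A=49 B=59] avail[A=49 B=58] open={R1}
Step 4: commit R1 -> on_hand[A=49 B=58] avail[A=49 B=58] open={}
Step 5: reserve R3 B 5 -> on_hand[A=49 B=58] avail[A=49 B=53] open={R3}
Step 6: commit R3 -> on_hand[A=49 B=53] avail[A=49 B=53] open={}
Step 7: reserve R4 B 2 -> on_hand[A=49 B=53] avail[A=49 B=51] open={R4}
Step 8: reserve R5 A 3 -> on_hand[A=49 B=53] avail[A=46 B=51] open={R4,R5}
Open reservations: ['R4', 'R5'] -> 2

Answer: 2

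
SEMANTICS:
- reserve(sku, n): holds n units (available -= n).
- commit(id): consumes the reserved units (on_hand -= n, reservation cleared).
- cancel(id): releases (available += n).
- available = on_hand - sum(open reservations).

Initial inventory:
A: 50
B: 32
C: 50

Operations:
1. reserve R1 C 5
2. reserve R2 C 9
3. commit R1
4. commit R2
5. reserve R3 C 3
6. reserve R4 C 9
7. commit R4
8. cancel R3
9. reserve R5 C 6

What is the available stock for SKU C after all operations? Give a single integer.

Step 1: reserve R1 C 5 -> on_hand[A=50 B=32 C=50] avail[A=50 B=32 C=45] open={R1}
Step 2: reserve R2 C 9 -> on_hand[A=50 B=32 C=50] avail[A=50 B=32 C=36] open={R1,R2}
Step 3: commit R1 -> on_hand[A=50 B=32 C=45] avail[A=50 B=32 C=36] open={R2}
Step 4: commit R2 -> on_hand[A=50 B=32 C=36] avail[A=50 B=32 C=36] open={}
Step 5: reserve R3 C 3 -> on_hand[A=50 B=32 C=36] avail[A=50 B=32 C=33] open={R3}
Step 6: reserve R4 C 9 -> on_hand[A=50 B=32 C=36] avail[A=50 B=32 C=24] open={R3,R4}
Step 7: commit R4 -> on_hand[A=50 B=32 C=27] avail[A=50 B=32 C=24] open={R3}
Step 8: cancel R3 -> on_hand[A=50 B=32 C=27] avail[A=50 B=32 C=27] open={}
Step 9: reserve R5 C 6 -> on_hand[A=50 B=32 C=27] avail[A=50 B=32 C=21] open={R5}
Final available[C] = 21

Answer: 21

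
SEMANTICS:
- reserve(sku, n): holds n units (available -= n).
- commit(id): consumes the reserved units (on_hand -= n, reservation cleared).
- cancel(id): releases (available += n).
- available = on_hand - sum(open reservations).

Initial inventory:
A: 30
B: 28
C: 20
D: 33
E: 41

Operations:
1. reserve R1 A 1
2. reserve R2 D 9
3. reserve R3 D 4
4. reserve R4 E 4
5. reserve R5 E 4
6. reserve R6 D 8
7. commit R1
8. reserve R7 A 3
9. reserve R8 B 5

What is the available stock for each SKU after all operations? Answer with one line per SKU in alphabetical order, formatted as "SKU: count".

Step 1: reserve R1 A 1 -> on_hand[A=30 B=28 C=20 D=33 E=41] avail[A=29 B=28 C=20 D=33 E=41] open={R1}
Step 2: reserve R2 D 9 -> on_hand[A=30 B=28 C=20 D=33 E=41] avail[A=29 B=28 C=20 D=24 E=41] open={R1,R2}
Step 3: reserve R3 D 4 -> on_hand[A=30 B=28 C=20 D=33 E=41] avail[A=29 B=28 C=20 D=20 E=41] open={R1,R2,R3}
Step 4: reserve R4 E 4 -> on_hand[A=30 B=28 C=20 D=33 E=41] avail[A=29 B=28 C=20 D=20 E=37] open={R1,R2,R3,R4}
Step 5: reserve R5 E 4 -> on_hand[A=30 B=28 C=20 D=33 E=41] avail[A=29 B=28 C=20 D=20 E=33] open={R1,R2,R3,R4,R5}
Step 6: reserve R6 D 8 -> on_hand[A=30 B=28 C=20 D=33 E=41] avail[A=29 B=28 C=20 D=12 E=33] open={R1,R2,R3,R4,R5,R6}
Step 7: commit R1 -> on_hand[A=29 B=28 C=20 D=33 E=41] avail[A=29 B=28 C=20 D=12 E=33] open={R2,R3,R4,R5,R6}
Step 8: reserve R7 A 3 -> on_hand[A=29 B=28 C=20 D=33 E=41] avail[A=26 B=28 C=20 D=12 E=33] open={R2,R3,R4,R5,R6,R7}
Step 9: reserve R8 B 5 -> on_hand[A=29 B=28 C=20 D=33 E=41] avail[A=26 B=23 C=20 D=12 E=33] open={R2,R3,R4,R5,R6,R7,R8}

Answer: A: 26
B: 23
C: 20
D: 12
E: 33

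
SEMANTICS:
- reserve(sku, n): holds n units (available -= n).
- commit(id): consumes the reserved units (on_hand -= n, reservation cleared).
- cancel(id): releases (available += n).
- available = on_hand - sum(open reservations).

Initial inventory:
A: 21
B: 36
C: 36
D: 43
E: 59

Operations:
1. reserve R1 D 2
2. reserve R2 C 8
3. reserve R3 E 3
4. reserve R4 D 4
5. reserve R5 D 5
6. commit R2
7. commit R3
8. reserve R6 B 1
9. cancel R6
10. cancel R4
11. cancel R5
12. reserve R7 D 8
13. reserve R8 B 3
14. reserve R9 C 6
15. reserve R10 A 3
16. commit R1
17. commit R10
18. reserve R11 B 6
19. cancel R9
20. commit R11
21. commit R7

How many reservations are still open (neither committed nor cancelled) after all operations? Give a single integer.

Answer: 1

Derivation:
Step 1: reserve R1 D 2 -> on_hand[A=21 B=36 C=36 D=43 E=59] avail[A=21 B=36 C=36 D=41 E=59] open={R1}
Step 2: reserve R2 C 8 -> on_hand[A=21 B=36 C=36 D=43 E=59] avail[A=21 B=36 C=28 D=41 E=59] open={R1,R2}
Step 3: reserve R3 E 3 -> on_hand[A=21 B=36 C=36 D=43 E=59] avail[A=21 B=36 C=28 D=41 E=56] open={R1,R2,R3}
Step 4: reserve R4 D 4 -> on_hand[A=21 B=36 C=36 D=43 E=59] avail[A=21 B=36 C=28 D=37 E=56] open={R1,R2,R3,R4}
Step 5: reserve R5 D 5 -> on_hand[A=21 B=36 C=36 D=43 E=59] avail[A=21 B=36 C=28 D=32 E=56] open={R1,R2,R3,R4,R5}
Step 6: commit R2 -> on_hand[A=21 B=36 C=28 D=43 E=59] avail[A=21 B=36 C=28 D=32 E=56] open={R1,R3,R4,R5}
Step 7: commit R3 -> on_hand[A=21 B=36 C=28 D=43 E=56] avail[A=21 B=36 C=28 D=32 E=56] open={R1,R4,R5}
Step 8: reserve R6 B 1 -> on_hand[A=21 B=36 C=28 D=43 E=56] avail[A=21 B=35 C=28 D=32 E=56] open={R1,R4,R5,R6}
Step 9: cancel R6 -> on_hand[A=21 B=36 C=28 D=43 E=56] avail[A=21 B=36 C=28 D=32 E=56] open={R1,R4,R5}
Step 10: cancel R4 -> on_hand[A=21 B=36 C=28 D=43 E=56] avail[A=21 B=36 C=28 D=36 E=56] open={R1,R5}
Step 11: cancel R5 -> on_hand[A=21 B=36 C=28 D=43 E=56] avail[A=21 B=36 C=28 D=41 E=56] open={R1}
Step 12: reserve R7 D 8 -> on_hand[A=21 B=36 C=28 D=43 E=56] avail[A=21 B=36 C=28 D=33 E=56] open={R1,R7}
Step 13: reserve R8 B 3 -> on_hand[A=21 B=36 C=28 D=43 E=56] avail[A=21 B=33 C=28 D=33 E=56] open={R1,R7,R8}
Step 14: reserve R9 C 6 -> on_hand[A=21 B=36 C=28 D=43 E=56] avail[A=21 B=33 C=22 D=33 E=56] open={R1,R7,R8,R9}
Step 15: reserve R10 A 3 -> on_hand[A=21 B=36 C=28 D=43 E=56] avail[A=18 B=33 C=22 D=33 E=56] open={R1,R10,R7,R8,R9}
Step 16: commit R1 -> on_hand[A=21 B=36 C=28 D=41 E=56] avail[A=18 B=33 C=22 D=33 E=56] open={R10,R7,R8,R9}
Step 17: commit R10 -> on_hand[A=18 B=36 C=28 D=41 E=56] avail[A=18 B=33 C=22 D=33 E=56] open={R7,R8,R9}
Step 18: reserve R11 B 6 -> on_hand[A=18 B=36 C=28 D=41 E=56] avail[A=18 B=27 C=22 D=33 E=56] open={R11,R7,R8,R9}
Step 19: cancel R9 -> on_hand[A=18 B=36 C=28 D=41 E=56] avail[A=18 B=27 C=28 D=33 E=56] open={R11,R7,R8}
Step 20: commit R11 -> on_hand[A=18 B=30 C=28 D=41 E=56] avail[A=18 B=27 C=28 D=33 E=56] open={R7,R8}
Step 21: commit R7 -> on_hand[A=18 B=30 C=28 D=33 E=56] avail[A=18 B=27 C=28 D=33 E=56] open={R8}
Open reservations: ['R8'] -> 1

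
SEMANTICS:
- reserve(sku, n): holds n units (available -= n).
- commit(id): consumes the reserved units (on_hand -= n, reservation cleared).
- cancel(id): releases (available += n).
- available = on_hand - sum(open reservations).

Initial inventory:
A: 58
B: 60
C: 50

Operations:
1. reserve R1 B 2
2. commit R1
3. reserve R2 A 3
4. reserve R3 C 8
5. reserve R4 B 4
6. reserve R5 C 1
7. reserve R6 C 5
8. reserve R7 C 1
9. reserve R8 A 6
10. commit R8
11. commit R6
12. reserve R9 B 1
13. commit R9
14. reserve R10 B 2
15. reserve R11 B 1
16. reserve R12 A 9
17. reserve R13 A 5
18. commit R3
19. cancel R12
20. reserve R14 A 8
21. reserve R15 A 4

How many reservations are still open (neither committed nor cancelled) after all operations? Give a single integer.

Answer: 9

Derivation:
Step 1: reserve R1 B 2 -> on_hand[A=58 B=60 C=50] avail[A=58 B=58 C=50] open={R1}
Step 2: commit R1 -> on_hand[A=58 B=58 C=50] avail[A=58 B=58 C=50] open={}
Step 3: reserve R2 A 3 -> on_hand[A=58 B=58 C=50] avail[A=55 B=58 C=50] open={R2}
Step 4: reserve R3 C 8 -> on_hand[A=58 B=58 C=50] avail[A=55 B=58 C=42] open={R2,R3}
Step 5: reserve R4 B 4 -> on_hand[A=58 B=58 C=50] avail[A=55 B=54 C=42] open={R2,R3,R4}
Step 6: reserve R5 C 1 -> on_hand[A=58 B=58 C=50] avail[A=55 B=54 C=41] open={R2,R3,R4,R5}
Step 7: reserve R6 C 5 -> on_hand[A=58 B=58 C=50] avail[A=55 B=54 C=36] open={R2,R3,R4,R5,R6}
Step 8: reserve R7 C 1 -> on_hand[A=58 B=58 C=50] avail[A=55 B=54 C=35] open={R2,R3,R4,R5,R6,R7}
Step 9: reserve R8 A 6 -> on_hand[A=58 B=58 C=50] avail[A=49 B=54 C=35] open={R2,R3,R4,R5,R6,R7,R8}
Step 10: commit R8 -> on_hand[A=52 B=58 C=50] avail[A=49 B=54 C=35] open={R2,R3,R4,R5,R6,R7}
Step 11: commit R6 -> on_hand[A=52 B=58 C=45] avail[A=49 B=54 C=35] open={R2,R3,R4,R5,R7}
Step 12: reserve R9 B 1 -> on_hand[A=52 B=58 C=45] avail[A=49 B=53 C=35] open={R2,R3,R4,R5,R7,R9}
Step 13: commit R9 -> on_hand[A=52 B=57 C=45] avail[A=49 B=53 C=35] open={R2,R3,R4,R5,R7}
Step 14: reserve R10 B 2 -> on_hand[A=52 B=57 C=45] avail[A=49 B=51 C=35] open={R10,R2,R3,R4,R5,R7}
Step 15: reserve R11 B 1 -> on_hand[A=52 B=57 C=45] avail[A=49 B=50 C=35] open={R10,R11,R2,R3,R4,R5,R7}
Step 16: reserve R12 A 9 -> on_hand[A=52 B=57 C=45] avail[A=40 B=50 C=35] open={R10,R11,R12,R2,R3,R4,R5,R7}
Step 17: reserve R13 A 5 -> on_hand[A=52 B=57 C=45] avail[A=35 B=50 C=35] open={R10,R11,R12,R13,R2,R3,R4,R5,R7}
Step 18: commit R3 -> on_hand[A=52 B=57 C=37] avail[A=35 B=50 C=35] open={R10,R11,R12,R13,R2,R4,R5,R7}
Step 19: cancel R12 -> on_hand[A=52 B=57 C=37] avail[A=44 B=50 C=35] open={R10,R11,R13,R2,R4,R5,R7}
Step 20: reserve R14 A 8 -> on_hand[A=52 B=57 C=37] avail[A=36 B=50 C=35] open={R10,R11,R13,R14,R2,R4,R5,R7}
Step 21: reserve R15 A 4 -> on_hand[A=52 B=57 C=37] avail[A=32 B=50 C=35] open={R10,R11,R13,R14,R15,R2,R4,R5,R7}
Open reservations: ['R10', 'R11', 'R13', 'R14', 'R15', 'R2', 'R4', 'R5', 'R7'] -> 9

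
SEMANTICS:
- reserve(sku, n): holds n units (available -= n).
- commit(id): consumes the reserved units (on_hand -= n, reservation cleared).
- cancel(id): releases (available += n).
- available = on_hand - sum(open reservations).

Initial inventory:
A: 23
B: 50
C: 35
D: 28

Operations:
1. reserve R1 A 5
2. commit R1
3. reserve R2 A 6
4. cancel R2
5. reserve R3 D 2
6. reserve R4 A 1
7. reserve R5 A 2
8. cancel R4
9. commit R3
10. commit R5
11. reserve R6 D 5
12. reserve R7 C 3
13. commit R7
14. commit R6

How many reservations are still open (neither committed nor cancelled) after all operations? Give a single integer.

Answer: 0

Derivation:
Step 1: reserve R1 A 5 -> on_hand[A=23 B=50 C=35 D=28] avail[A=18 B=50 C=35 D=28] open={R1}
Step 2: commit R1 -> on_hand[A=18 B=50 C=35 D=28] avail[A=18 B=50 C=35 D=28] open={}
Step 3: reserve R2 A 6 -> on_hand[A=18 B=50 C=35 D=28] avail[A=12 B=50 C=35 D=28] open={R2}
Step 4: cancel R2 -> on_hand[A=18 B=50 C=35 D=28] avail[A=18 B=50 C=35 D=28] open={}
Step 5: reserve R3 D 2 -> on_hand[A=18 B=50 C=35 D=28] avail[A=18 B=50 C=35 D=26] open={R3}
Step 6: reserve R4 A 1 -> on_hand[A=18 B=50 C=35 D=28] avail[A=17 B=50 C=35 D=26] open={R3,R4}
Step 7: reserve R5 A 2 -> on_hand[A=18 B=50 C=35 D=28] avail[A=15 B=50 C=35 D=26] open={R3,R4,R5}
Step 8: cancel R4 -> on_hand[A=18 B=50 C=35 D=28] avail[A=16 B=50 C=35 D=26] open={R3,R5}
Step 9: commit R3 -> on_hand[A=18 B=50 C=35 D=26] avail[A=16 B=50 C=35 D=26] open={R5}
Step 10: commit R5 -> on_hand[A=16 B=50 C=35 D=26] avail[A=16 B=50 C=35 D=26] open={}
Step 11: reserve R6 D 5 -> on_hand[A=16 B=50 C=35 D=26] avail[A=16 B=50 C=35 D=21] open={R6}
Step 12: reserve R7 C 3 -> on_hand[A=16 B=50 C=35 D=26] avail[A=16 B=50 C=32 D=21] open={R6,R7}
Step 13: commit R7 -> on_hand[A=16 B=50 C=32 D=26] avail[A=16 B=50 C=32 D=21] open={R6}
Step 14: commit R6 -> on_hand[A=16 B=50 C=32 D=21] avail[A=16 B=50 C=32 D=21] open={}
Open reservations: [] -> 0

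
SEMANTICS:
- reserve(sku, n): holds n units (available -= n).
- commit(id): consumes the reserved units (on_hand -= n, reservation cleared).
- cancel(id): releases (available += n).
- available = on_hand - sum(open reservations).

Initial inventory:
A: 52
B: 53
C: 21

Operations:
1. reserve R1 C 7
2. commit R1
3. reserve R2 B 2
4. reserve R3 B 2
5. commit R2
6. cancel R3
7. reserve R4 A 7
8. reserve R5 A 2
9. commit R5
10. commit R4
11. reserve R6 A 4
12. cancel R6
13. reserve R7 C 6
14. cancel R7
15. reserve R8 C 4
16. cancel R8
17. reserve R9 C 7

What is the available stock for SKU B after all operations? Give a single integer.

Answer: 51

Derivation:
Step 1: reserve R1 C 7 -> on_hand[A=52 B=53 C=21] avail[A=52 B=53 C=14] open={R1}
Step 2: commit R1 -> on_hand[A=52 B=53 C=14] avail[A=52 B=53 C=14] open={}
Step 3: reserve R2 B 2 -> on_hand[A=52 B=53 C=14] avail[A=52 B=51 C=14] open={R2}
Step 4: reserve R3 B 2 -> on_hand[A=52 B=53 C=14] avail[A=52 B=49 C=14] open={R2,R3}
Step 5: commit R2 -> on_hand[A=52 B=51 C=14] avail[A=52 B=49 C=14] open={R3}
Step 6: cancel R3 -> on_hand[A=52 B=51 C=14] avail[A=52 B=51 C=14] open={}
Step 7: reserve R4 A 7 -> on_hand[A=52 B=51 C=14] avail[A=45 B=51 C=14] open={R4}
Step 8: reserve R5 A 2 -> on_hand[A=52 B=51 C=14] avail[A=43 B=51 C=14] open={R4,R5}
Step 9: commit R5 -> on_hand[A=50 B=51 C=14] avail[A=43 B=51 C=14] open={R4}
Step 10: commit R4 -> on_hand[A=43 B=51 C=14] avail[A=43 B=51 C=14] open={}
Step 11: reserve R6 A 4 -> on_hand[A=43 B=51 C=14] avail[A=39 B=51 C=14] open={R6}
Step 12: cancel R6 -> on_hand[A=43 B=51 C=14] avail[A=43 B=51 C=14] open={}
Step 13: reserve R7 C 6 -> on_hand[A=43 B=51 C=14] avail[A=43 B=51 C=8] open={R7}
Step 14: cancel R7 -> on_hand[A=43 B=51 C=14] avail[A=43 B=51 C=14] open={}
Step 15: reserve R8 C 4 -> on_hand[A=43 B=51 C=14] avail[A=43 B=51 C=10] open={R8}
Step 16: cancel R8 -> on_hand[A=43 B=51 C=14] avail[A=43 B=51 C=14] open={}
Step 17: reserve R9 C 7 -> on_hand[A=43 B=51 C=14] avail[A=43 B=51 C=7] open={R9}
Final available[B] = 51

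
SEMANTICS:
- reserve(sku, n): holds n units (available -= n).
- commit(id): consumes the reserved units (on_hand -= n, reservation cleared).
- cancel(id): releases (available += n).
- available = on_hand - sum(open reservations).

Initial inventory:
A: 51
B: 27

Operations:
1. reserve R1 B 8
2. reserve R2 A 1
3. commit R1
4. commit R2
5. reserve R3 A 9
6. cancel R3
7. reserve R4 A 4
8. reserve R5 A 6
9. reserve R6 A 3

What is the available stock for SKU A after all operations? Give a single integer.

Answer: 37

Derivation:
Step 1: reserve R1 B 8 -> on_hand[A=51 B=27] avail[A=51 B=19] open={R1}
Step 2: reserve R2 A 1 -> on_hand[A=51 B=27] avail[A=50 B=19] open={R1,R2}
Step 3: commit R1 -> on_hand[A=51 B=19] avail[A=50 B=19] open={R2}
Step 4: commit R2 -> on_hand[A=50 B=19] avail[A=50 B=19] open={}
Step 5: reserve R3 A 9 -> on_hand[A=50 B=19] avail[A=41 B=19] open={R3}
Step 6: cancel R3 -> on_hand[A=50 B=19] avail[A=50 B=19] open={}
Step 7: reserve R4 A 4 -> on_hand[A=50 B=19] avail[A=46 B=19] open={R4}
Step 8: reserve R5 A 6 -> on_hand[A=50 B=19] avail[A=40 B=19] open={R4,R5}
Step 9: reserve R6 A 3 -> on_hand[A=50 B=19] avail[A=37 B=19] open={R4,R5,R6}
Final available[A] = 37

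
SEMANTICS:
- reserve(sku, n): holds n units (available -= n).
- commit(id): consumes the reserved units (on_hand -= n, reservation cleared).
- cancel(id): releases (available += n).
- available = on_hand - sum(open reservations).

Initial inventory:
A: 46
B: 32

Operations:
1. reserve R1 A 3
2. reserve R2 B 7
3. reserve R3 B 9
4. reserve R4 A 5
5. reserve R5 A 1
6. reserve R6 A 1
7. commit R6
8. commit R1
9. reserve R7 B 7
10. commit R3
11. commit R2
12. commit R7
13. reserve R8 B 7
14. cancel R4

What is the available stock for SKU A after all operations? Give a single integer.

Step 1: reserve R1 A 3 -> on_hand[A=46 B=32] avail[A=43 B=32] open={R1}
Step 2: reserve R2 B 7 -> on_hand[A=46 B=32] avail[A=43 B=25] open={R1,R2}
Step 3: reserve R3 B 9 -> on_hand[A=46 B=32] avail[A=43 B=16] open={R1,R2,R3}
Step 4: reserve R4 A 5 -> on_hand[A=46 B=32] avail[A=38 B=16] open={R1,R2,R3,R4}
Step 5: reserve R5 A 1 -> on_hand[A=46 B=32] avail[A=37 B=16] open={R1,R2,R3,R4,R5}
Step 6: reserve R6 A 1 -> on_hand[A=46 B=32] avail[A=36 B=16] open={R1,R2,R3,R4,R5,R6}
Step 7: commit R6 -> on_hand[A=45 B=32] avail[A=36 B=16] open={R1,R2,R3,R4,R5}
Step 8: commit R1 -> on_hand[A=42 B=32] avail[A=36 B=16] open={R2,R3,R4,R5}
Step 9: reserve R7 B 7 -> on_hand[A=42 B=32] avail[A=36 B=9] open={R2,R3,R4,R5,R7}
Step 10: commit R3 -> on_hand[A=42 B=23] avail[A=36 B=9] open={R2,R4,R5,R7}
Step 11: commit R2 -> on_hand[A=42 B=16] avail[A=36 B=9] open={R4,R5,R7}
Step 12: commit R7 -> on_hand[A=42 B=9] avail[A=36 B=9] open={R4,R5}
Step 13: reserve R8 B 7 -> on_hand[A=42 B=9] avail[A=36 B=2] open={R4,R5,R8}
Step 14: cancel R4 -> on_hand[A=42 B=9] avail[A=41 B=2] open={R5,R8}
Final available[A] = 41

Answer: 41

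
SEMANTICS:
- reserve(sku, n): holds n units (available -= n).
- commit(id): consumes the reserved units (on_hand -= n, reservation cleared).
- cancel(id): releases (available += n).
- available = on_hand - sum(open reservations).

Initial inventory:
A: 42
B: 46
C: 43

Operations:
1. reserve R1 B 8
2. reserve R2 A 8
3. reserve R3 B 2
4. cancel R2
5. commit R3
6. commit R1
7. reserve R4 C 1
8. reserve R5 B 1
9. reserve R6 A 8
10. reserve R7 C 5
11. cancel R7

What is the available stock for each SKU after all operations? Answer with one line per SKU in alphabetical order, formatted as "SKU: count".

Step 1: reserve R1 B 8 -> on_hand[A=42 B=46 C=43] avail[A=42 B=38 C=43] open={R1}
Step 2: reserve R2 A 8 -> on_hand[A=42 B=46 C=43] avail[A=34 B=38 C=43] open={R1,R2}
Step 3: reserve R3 B 2 -> on_hand[A=42 B=46 C=43] avail[A=34 B=36 C=43] open={R1,R2,R3}
Step 4: cancel R2 -> on_hand[A=42 B=46 C=43] avail[A=42 B=36 C=43] open={R1,R3}
Step 5: commit R3 -> on_hand[A=42 B=44 C=43] avail[A=42 B=36 C=43] open={R1}
Step 6: commit R1 -> on_hand[A=42 B=36 C=43] avail[A=42 B=36 C=43] open={}
Step 7: reserve R4 C 1 -> on_hand[A=42 B=36 C=43] avail[A=42 B=36 C=42] open={R4}
Step 8: reserve R5 B 1 -> on_hand[A=42 B=36 C=43] avail[A=42 B=35 C=42] open={R4,R5}
Step 9: reserve R6 A 8 -> on_hand[A=42 B=36 C=43] avail[A=34 B=35 C=42] open={R4,R5,R6}
Step 10: reserve R7 C 5 -> on_hand[A=42 B=36 C=43] avail[A=34 B=35 C=37] open={R4,R5,R6,R7}
Step 11: cancel R7 -> on_hand[A=42 B=36 C=43] avail[A=34 B=35 C=42] open={R4,R5,R6}

Answer: A: 34
B: 35
C: 42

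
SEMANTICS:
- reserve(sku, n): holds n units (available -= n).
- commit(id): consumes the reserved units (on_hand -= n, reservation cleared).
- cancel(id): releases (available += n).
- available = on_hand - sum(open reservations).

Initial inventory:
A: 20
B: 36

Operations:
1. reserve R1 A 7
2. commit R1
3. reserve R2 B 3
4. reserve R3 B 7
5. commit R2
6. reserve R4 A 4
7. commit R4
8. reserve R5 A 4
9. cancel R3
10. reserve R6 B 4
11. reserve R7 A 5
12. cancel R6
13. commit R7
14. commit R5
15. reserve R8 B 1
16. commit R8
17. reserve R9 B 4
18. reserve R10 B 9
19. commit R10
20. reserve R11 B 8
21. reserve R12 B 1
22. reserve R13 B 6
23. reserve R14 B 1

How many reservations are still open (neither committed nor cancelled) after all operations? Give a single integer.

Step 1: reserve R1 A 7 -> on_hand[A=20 B=36] avail[A=13 B=36] open={R1}
Step 2: commit R1 -> on_hand[A=13 B=36] avail[A=13 B=36] open={}
Step 3: reserve R2 B 3 -> on_hand[A=13 B=36] avail[A=13 B=33] open={R2}
Step 4: reserve R3 B 7 -> on_hand[A=13 B=36] avail[A=13 B=26] open={R2,R3}
Step 5: commit R2 -> on_hand[A=13 B=33] avail[A=13 B=26] open={R3}
Step 6: reserve R4 A 4 -> on_hand[A=13 B=33] avail[A=9 B=26] open={R3,R4}
Step 7: commit R4 -> on_hand[A=9 B=33] avail[A=9 B=26] open={R3}
Step 8: reserve R5 A 4 -> on_hand[A=9 B=33] avail[A=5 B=26] open={R3,R5}
Step 9: cancel R3 -> on_hand[A=9 B=33] avail[A=5 B=33] open={R5}
Step 10: reserve R6 B 4 -> on_hand[A=9 B=33] avail[A=5 B=29] open={R5,R6}
Step 11: reserve R7 A 5 -> on_hand[A=9 B=33] avail[A=0 B=29] open={R5,R6,R7}
Step 12: cancel R6 -> on_hand[A=9 B=33] avail[A=0 B=33] open={R5,R7}
Step 13: commit R7 -> on_hand[A=4 B=33] avail[A=0 B=33] open={R5}
Step 14: commit R5 -> on_hand[A=0 B=33] avail[A=0 B=33] open={}
Step 15: reserve R8 B 1 -> on_hand[A=0 B=33] avail[A=0 B=32] open={R8}
Step 16: commit R8 -> on_hand[A=0 B=32] avail[A=0 B=32] open={}
Step 17: reserve R9 B 4 -> on_hand[A=0 B=32] avail[A=0 B=28] open={R9}
Step 18: reserve R10 B 9 -> on_hand[A=0 B=32] avail[A=0 B=19] open={R10,R9}
Step 19: commit R10 -> on_hand[A=0 B=23] avail[A=0 B=19] open={R9}
Step 20: reserve R11 B 8 -> on_hand[A=0 B=23] avail[A=0 B=11] open={R11,R9}
Step 21: reserve R12 B 1 -> on_hand[A=0 B=23] avail[A=0 B=10] open={R11,R12,R9}
Step 22: reserve R13 B 6 -> on_hand[A=0 B=23] avail[A=0 B=4] open={R11,R12,R13,R9}
Step 23: reserve R14 B 1 -> on_hand[A=0 B=23] avail[A=0 B=3] open={R11,R12,R13,R14,R9}
Open reservations: ['R11', 'R12', 'R13', 'R14', 'R9'] -> 5

Answer: 5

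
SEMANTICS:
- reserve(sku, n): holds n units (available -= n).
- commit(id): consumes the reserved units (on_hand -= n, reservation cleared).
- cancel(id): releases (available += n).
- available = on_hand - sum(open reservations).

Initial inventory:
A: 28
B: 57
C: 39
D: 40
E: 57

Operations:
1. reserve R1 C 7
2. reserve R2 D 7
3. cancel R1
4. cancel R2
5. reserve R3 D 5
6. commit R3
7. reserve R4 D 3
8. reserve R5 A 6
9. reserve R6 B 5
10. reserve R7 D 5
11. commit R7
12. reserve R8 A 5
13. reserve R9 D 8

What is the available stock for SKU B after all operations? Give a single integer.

Step 1: reserve R1 C 7 -> on_hand[A=28 B=57 C=39 D=40 E=57] avail[A=28 B=57 C=32 D=40 E=57] open={R1}
Step 2: reserve R2 D 7 -> on_hand[A=28 B=57 C=39 D=40 E=57] avail[A=28 B=57 C=32 D=33 E=57] open={R1,R2}
Step 3: cancel R1 -> on_hand[A=28 B=57 C=39 D=40 E=57] avail[A=28 B=57 C=39 D=33 E=57] open={R2}
Step 4: cancel R2 -> on_hand[A=28 B=57 C=39 D=40 E=57] avail[A=28 B=57 C=39 D=40 E=57] open={}
Step 5: reserve R3 D 5 -> on_hand[A=28 B=57 C=39 D=40 E=57] avail[A=28 B=57 C=39 D=35 E=57] open={R3}
Step 6: commit R3 -> on_hand[A=28 B=57 C=39 D=35 E=57] avail[A=28 B=57 C=39 D=35 E=57] open={}
Step 7: reserve R4 D 3 -> on_hand[A=28 B=57 C=39 D=35 E=57] avail[A=28 B=57 C=39 D=32 E=57] open={R4}
Step 8: reserve R5 A 6 -> on_hand[A=28 B=57 C=39 D=35 E=57] avail[A=22 B=57 C=39 D=32 E=57] open={R4,R5}
Step 9: reserve R6 B 5 -> on_hand[A=28 B=57 C=39 D=35 E=57] avail[A=22 B=52 C=39 D=32 E=57] open={R4,R5,R6}
Step 10: reserve R7 D 5 -> on_hand[A=28 B=57 C=39 D=35 E=57] avail[A=22 B=52 C=39 D=27 E=57] open={R4,R5,R6,R7}
Step 11: commit R7 -> on_hand[A=28 B=57 C=39 D=30 E=57] avail[A=22 B=52 C=39 D=27 E=57] open={R4,R5,R6}
Step 12: reserve R8 A 5 -> on_hand[A=28 B=57 C=39 D=30 E=57] avail[A=17 B=52 C=39 D=27 E=57] open={R4,R5,R6,R8}
Step 13: reserve R9 D 8 -> on_hand[A=28 B=57 C=39 D=30 E=57] avail[A=17 B=52 C=39 D=19 E=57] open={R4,R5,R6,R8,R9}
Final available[B] = 52

Answer: 52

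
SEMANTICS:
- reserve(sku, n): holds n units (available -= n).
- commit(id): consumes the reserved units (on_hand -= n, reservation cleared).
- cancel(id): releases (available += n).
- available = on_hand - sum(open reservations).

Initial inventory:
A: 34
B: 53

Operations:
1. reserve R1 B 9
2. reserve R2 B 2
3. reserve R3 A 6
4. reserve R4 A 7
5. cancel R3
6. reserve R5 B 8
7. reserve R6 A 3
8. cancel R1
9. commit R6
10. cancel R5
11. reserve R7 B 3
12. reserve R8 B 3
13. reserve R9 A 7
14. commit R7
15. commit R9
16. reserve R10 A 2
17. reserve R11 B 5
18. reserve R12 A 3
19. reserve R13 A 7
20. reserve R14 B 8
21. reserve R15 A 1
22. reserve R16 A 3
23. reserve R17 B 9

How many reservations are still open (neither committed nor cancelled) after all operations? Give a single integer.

Step 1: reserve R1 B 9 -> on_hand[A=34 B=53] avail[A=34 B=44] open={R1}
Step 2: reserve R2 B 2 -> on_hand[A=34 B=53] avail[A=34 B=42] open={R1,R2}
Step 3: reserve R3 A 6 -> on_hand[A=34 B=53] avail[A=28 B=42] open={R1,R2,R3}
Step 4: reserve R4 A 7 -> on_hand[A=34 B=53] avail[A=21 B=42] open={R1,R2,R3,R4}
Step 5: cancel R3 -> on_hand[A=34 B=53] avail[A=27 B=42] open={R1,R2,R4}
Step 6: reserve R5 B 8 -> on_hand[A=34 B=53] avail[A=27 B=34] open={R1,R2,R4,R5}
Step 7: reserve R6 A 3 -> on_hand[A=34 B=53] avail[A=24 B=34] open={R1,R2,R4,R5,R6}
Step 8: cancel R1 -> on_hand[A=34 B=53] avail[A=24 B=43] open={R2,R4,R5,R6}
Step 9: commit R6 -> on_hand[A=31 B=53] avail[A=24 B=43] open={R2,R4,R5}
Step 10: cancel R5 -> on_hand[A=31 B=53] avail[A=24 B=51] open={R2,R4}
Step 11: reserve R7 B 3 -> on_hand[A=31 B=53] avail[A=24 B=48] open={R2,R4,R7}
Step 12: reserve R8 B 3 -> on_hand[A=31 B=53] avail[A=24 B=45] open={R2,R4,R7,R8}
Step 13: reserve R9 A 7 -> on_hand[A=31 B=53] avail[A=17 B=45] open={R2,R4,R7,R8,R9}
Step 14: commit R7 -> on_hand[A=31 B=50] avail[A=17 B=45] open={R2,R4,R8,R9}
Step 15: commit R9 -> on_hand[A=24 B=50] avail[A=17 B=45] open={R2,R4,R8}
Step 16: reserve R10 A 2 -> on_hand[A=24 B=50] avail[A=15 B=45] open={R10,R2,R4,R8}
Step 17: reserve R11 B 5 -> on_hand[A=24 B=50] avail[A=15 B=40] open={R10,R11,R2,R4,R8}
Step 18: reserve R12 A 3 -> on_hand[A=24 B=50] avail[A=12 B=40] open={R10,R11,R12,R2,R4,R8}
Step 19: reserve R13 A 7 -> on_hand[A=24 B=50] avail[A=5 B=40] open={R10,R11,R12,R13,R2,R4,R8}
Step 20: reserve R14 B 8 -> on_hand[A=24 B=50] avail[A=5 B=32] open={R10,R11,R12,R13,R14,R2,R4,R8}
Step 21: reserve R15 A 1 -> on_hand[A=24 B=50] avail[A=4 B=32] open={R10,R11,R12,R13,R14,R15,R2,R4,R8}
Step 22: reserve R16 A 3 -> on_hand[A=24 B=50] avail[A=1 B=32] open={R10,R11,R12,R13,R14,R15,R16,R2,R4,R8}
Step 23: reserve R17 B 9 -> on_hand[A=24 B=50] avail[A=1 B=23] open={R10,R11,R12,R13,R14,R15,R16,R17,R2,R4,R8}
Open reservations: ['R10', 'R11', 'R12', 'R13', 'R14', 'R15', 'R16', 'R17', 'R2', 'R4', 'R8'] -> 11

Answer: 11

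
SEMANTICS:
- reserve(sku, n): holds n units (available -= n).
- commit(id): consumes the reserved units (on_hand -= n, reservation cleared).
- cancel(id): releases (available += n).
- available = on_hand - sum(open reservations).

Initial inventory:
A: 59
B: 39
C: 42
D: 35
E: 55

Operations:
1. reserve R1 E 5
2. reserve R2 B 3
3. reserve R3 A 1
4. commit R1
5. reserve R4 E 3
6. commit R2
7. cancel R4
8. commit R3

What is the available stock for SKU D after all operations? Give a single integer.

Step 1: reserve R1 E 5 -> on_hand[A=59 B=39 C=42 D=35 E=55] avail[A=59 B=39 C=42 D=35 E=50] open={R1}
Step 2: reserve R2 B 3 -> on_hand[A=59 B=39 C=42 D=35 E=55] avail[A=59 B=36 C=42 D=35 E=50] open={R1,R2}
Step 3: reserve R3 A 1 -> on_hand[A=59 B=39 C=42 D=35 E=55] avail[A=58 B=36 C=42 D=35 E=50] open={R1,R2,R3}
Step 4: commit R1 -> on_hand[A=59 B=39 C=42 D=35 E=50] avail[A=58 B=36 C=42 D=35 E=50] open={R2,R3}
Step 5: reserve R4 E 3 -> on_hand[A=59 B=39 C=42 D=35 E=50] avail[A=58 B=36 C=42 D=35 E=47] open={R2,R3,R4}
Step 6: commit R2 -> on_hand[A=59 B=36 C=42 D=35 E=50] avail[A=58 B=36 C=42 D=35 E=47] open={R3,R4}
Step 7: cancel R4 -> on_hand[A=59 B=36 C=42 D=35 E=50] avail[A=58 B=36 C=42 D=35 E=50] open={R3}
Step 8: commit R3 -> on_hand[A=58 B=36 C=42 D=35 E=50] avail[A=58 B=36 C=42 D=35 E=50] open={}
Final available[D] = 35

Answer: 35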